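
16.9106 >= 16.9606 False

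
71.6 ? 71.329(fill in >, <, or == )>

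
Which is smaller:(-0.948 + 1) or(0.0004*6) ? (0.0004*6)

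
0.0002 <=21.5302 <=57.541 True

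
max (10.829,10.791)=10.829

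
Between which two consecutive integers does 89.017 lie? 89 and 90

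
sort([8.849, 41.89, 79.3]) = [8.849, 41.89, 79.3]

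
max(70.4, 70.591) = 70.591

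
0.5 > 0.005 True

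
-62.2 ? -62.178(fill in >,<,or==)<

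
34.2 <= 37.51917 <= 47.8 True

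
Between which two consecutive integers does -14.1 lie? -15 and -14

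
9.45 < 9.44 False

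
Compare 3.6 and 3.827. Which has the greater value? 3.827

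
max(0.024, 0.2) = 0.2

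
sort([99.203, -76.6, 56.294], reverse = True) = [99.203, 56.294, -76.6]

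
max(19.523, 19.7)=19.7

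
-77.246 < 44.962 True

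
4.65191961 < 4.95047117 True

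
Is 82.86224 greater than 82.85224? Yes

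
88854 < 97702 True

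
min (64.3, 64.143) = 64.143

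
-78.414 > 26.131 False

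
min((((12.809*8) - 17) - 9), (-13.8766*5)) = -69.383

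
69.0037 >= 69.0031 True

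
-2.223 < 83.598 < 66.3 False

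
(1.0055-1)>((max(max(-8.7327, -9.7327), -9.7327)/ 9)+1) False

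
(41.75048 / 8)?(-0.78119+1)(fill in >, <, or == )>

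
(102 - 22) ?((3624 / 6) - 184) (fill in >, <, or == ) <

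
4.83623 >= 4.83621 True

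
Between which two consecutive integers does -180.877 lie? -181 and -180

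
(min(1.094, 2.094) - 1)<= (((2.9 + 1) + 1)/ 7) True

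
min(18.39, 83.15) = 18.39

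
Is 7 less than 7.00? No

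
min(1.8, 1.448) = 1.448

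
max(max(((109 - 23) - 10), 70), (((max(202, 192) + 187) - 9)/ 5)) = 76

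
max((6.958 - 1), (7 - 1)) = 6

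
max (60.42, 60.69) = 60.69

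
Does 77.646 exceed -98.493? Yes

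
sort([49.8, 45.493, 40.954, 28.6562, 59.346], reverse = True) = [59.346, 49.8, 45.493, 40.954, 28.6562]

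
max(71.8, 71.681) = 71.8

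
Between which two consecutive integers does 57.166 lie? 57 and 58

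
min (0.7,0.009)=0.009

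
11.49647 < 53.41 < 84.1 True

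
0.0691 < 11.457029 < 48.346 True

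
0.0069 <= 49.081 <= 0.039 False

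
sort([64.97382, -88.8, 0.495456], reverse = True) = [64.97382, 0.495456, -88.8]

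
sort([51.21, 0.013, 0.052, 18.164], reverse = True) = [51.21, 18.164, 0.052, 0.013]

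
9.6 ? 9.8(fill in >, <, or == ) <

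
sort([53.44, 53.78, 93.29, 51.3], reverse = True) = [93.29, 53.78, 53.44, 51.3]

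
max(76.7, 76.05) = 76.7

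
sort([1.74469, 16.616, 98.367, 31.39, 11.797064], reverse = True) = [98.367, 31.39, 16.616, 11.797064, 1.74469]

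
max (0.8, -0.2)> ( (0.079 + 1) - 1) True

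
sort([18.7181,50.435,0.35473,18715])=[0.35473,18.7181,50.435,18715]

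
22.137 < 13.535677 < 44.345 False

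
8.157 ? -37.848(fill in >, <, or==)>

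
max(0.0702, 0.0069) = 0.0702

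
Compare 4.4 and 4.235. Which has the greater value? 4.4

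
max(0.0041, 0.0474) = 0.0474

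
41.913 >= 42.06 False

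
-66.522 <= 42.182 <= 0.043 False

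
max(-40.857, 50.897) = 50.897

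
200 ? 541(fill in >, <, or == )<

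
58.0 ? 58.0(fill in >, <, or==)==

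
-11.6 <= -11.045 True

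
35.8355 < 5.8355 False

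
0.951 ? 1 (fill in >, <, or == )<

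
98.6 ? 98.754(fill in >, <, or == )<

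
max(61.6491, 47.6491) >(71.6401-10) True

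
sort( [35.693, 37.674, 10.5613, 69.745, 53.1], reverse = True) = [69.745, 53.1, 37.674, 35.693, 10.5613]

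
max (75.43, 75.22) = 75.43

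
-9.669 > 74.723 False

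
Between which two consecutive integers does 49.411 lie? 49 and 50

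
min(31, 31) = 31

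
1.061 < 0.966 False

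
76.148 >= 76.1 True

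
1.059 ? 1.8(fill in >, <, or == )<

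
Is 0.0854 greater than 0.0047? Yes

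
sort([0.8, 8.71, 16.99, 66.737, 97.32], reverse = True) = [97.32, 66.737, 16.99, 8.71, 0.8]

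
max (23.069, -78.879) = 23.069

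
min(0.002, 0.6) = 0.002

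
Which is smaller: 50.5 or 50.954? 50.5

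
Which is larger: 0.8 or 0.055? 0.8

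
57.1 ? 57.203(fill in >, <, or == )<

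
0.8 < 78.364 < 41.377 False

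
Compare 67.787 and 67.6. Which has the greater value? 67.787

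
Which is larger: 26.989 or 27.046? 27.046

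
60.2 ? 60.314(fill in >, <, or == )<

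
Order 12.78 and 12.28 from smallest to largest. 12.28, 12.78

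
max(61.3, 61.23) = 61.3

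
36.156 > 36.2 False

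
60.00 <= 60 True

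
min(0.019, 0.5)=0.019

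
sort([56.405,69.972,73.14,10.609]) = [10.609,56.405,69.972,73.14]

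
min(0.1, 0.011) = 0.011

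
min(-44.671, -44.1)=-44.671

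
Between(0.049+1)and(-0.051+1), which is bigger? (0.049+1)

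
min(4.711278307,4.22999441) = 4.22999441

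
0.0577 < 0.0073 False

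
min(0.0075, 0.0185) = 0.0075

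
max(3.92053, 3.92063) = 3.92063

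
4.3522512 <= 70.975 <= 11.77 False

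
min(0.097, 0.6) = 0.097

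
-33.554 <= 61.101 True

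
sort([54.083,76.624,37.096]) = [37.096,54.083,76.624]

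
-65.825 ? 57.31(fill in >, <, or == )<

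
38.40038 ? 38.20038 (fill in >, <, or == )>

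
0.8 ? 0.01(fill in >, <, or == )>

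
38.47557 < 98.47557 True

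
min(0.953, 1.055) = 0.953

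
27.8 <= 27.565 False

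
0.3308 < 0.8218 True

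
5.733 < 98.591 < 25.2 False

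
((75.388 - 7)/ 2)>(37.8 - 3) False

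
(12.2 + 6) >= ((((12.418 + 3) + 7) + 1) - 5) False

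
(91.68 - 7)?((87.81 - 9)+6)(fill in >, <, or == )<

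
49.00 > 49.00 False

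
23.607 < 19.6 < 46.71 False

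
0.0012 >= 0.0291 False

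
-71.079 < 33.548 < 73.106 True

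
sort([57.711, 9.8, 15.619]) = [9.8, 15.619, 57.711]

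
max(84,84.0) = 84.0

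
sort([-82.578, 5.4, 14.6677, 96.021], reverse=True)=[96.021, 14.6677, 5.4, -82.578]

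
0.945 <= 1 True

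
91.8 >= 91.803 False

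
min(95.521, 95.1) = 95.1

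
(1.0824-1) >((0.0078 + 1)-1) True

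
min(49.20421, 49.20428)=49.20421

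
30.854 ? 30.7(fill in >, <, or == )>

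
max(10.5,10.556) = 10.556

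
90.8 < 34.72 False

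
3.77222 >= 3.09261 True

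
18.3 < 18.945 True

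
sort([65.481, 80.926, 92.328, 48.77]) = [48.77, 65.481, 80.926, 92.328]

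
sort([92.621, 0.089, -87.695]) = [-87.695, 0.089, 92.621]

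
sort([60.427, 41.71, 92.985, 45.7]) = [41.71, 45.7, 60.427, 92.985]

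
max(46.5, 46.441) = 46.5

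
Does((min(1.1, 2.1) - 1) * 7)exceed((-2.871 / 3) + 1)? Yes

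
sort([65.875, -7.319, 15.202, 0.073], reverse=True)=[65.875, 15.202, 0.073, -7.319]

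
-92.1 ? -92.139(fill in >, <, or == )>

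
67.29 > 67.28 True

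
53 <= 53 True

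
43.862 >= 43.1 True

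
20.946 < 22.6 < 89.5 True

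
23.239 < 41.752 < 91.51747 True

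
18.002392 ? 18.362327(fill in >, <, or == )<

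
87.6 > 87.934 False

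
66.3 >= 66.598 False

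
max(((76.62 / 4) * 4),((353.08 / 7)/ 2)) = 76.62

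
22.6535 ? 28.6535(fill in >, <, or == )<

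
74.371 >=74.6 False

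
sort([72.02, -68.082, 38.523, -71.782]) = [-71.782, -68.082, 38.523, 72.02]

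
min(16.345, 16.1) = 16.1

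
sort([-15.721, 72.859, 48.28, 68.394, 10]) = [-15.721, 10, 48.28, 68.394, 72.859]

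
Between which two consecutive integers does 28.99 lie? 28 and 29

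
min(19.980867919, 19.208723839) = 19.208723839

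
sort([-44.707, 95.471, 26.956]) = [-44.707, 26.956, 95.471]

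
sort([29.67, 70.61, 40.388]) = [29.67, 40.388, 70.61]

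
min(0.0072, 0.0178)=0.0072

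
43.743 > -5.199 True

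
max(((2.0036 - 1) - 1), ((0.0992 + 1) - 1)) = 0.0992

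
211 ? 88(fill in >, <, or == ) >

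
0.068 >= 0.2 False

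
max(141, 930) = 930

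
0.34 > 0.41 False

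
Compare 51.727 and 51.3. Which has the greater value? 51.727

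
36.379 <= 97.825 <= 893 True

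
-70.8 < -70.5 True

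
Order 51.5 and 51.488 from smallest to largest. 51.488, 51.5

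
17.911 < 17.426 False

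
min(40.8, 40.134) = 40.134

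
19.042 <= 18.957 False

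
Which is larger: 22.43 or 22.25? 22.43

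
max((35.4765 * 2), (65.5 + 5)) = 70.953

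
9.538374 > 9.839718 False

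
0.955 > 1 False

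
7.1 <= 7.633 True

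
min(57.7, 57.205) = 57.205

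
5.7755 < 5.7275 False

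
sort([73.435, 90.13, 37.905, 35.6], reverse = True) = [90.13, 73.435, 37.905, 35.6]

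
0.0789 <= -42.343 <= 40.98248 False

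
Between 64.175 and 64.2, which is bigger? 64.2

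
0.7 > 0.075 True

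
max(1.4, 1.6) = 1.6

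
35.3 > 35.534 False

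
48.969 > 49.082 False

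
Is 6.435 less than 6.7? Yes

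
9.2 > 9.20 False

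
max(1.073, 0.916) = 1.073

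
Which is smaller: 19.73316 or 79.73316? 19.73316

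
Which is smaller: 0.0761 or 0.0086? 0.0086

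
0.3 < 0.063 False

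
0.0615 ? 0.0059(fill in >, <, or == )>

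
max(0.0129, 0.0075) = 0.0129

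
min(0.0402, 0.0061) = 0.0061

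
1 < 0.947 False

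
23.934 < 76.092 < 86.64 True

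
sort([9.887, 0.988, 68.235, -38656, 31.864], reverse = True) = [68.235, 31.864, 9.887, 0.988, -38656]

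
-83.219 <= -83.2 True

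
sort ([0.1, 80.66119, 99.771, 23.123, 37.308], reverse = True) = [99.771, 80.66119, 37.308, 23.123, 0.1]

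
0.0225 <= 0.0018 False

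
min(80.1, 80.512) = 80.1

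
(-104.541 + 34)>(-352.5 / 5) False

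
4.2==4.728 False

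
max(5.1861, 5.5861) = 5.5861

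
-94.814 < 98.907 True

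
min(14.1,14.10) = 14.1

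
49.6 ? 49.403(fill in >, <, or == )>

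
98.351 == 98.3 False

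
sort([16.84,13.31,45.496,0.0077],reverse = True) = [45.496,16.84,13.31,0.0077]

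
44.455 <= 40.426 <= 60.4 False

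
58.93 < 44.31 False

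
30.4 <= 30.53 True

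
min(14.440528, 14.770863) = 14.440528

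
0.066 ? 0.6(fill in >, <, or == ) <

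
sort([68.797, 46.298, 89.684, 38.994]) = [38.994, 46.298, 68.797, 89.684]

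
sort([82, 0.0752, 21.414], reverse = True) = [82, 21.414, 0.0752]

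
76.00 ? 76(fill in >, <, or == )==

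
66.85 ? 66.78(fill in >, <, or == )>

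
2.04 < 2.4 True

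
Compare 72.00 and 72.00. They are equal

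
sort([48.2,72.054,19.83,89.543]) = [19.83,48.2,72.054,89.543]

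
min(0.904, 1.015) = 0.904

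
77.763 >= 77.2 True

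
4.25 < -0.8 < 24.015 False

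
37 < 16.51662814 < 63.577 False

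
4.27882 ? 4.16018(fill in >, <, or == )>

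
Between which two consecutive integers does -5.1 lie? -6 and -5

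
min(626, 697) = 626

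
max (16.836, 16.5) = 16.836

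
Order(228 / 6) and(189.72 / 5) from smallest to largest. (189.72 / 5), (228 / 6)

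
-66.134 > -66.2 True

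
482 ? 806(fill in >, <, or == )<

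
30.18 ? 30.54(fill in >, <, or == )<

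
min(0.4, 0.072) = 0.072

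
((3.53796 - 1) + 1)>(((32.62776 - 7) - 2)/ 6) False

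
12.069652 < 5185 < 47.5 False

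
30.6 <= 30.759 True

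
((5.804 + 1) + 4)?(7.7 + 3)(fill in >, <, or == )>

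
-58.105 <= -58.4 False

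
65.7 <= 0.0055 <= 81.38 False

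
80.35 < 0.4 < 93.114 False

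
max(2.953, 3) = 3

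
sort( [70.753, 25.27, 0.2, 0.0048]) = [0.0048, 0.2, 25.27, 70.753]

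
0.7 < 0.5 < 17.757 False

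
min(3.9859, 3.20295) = 3.20295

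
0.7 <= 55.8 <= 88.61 True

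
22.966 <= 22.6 False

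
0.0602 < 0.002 False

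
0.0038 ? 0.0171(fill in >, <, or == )<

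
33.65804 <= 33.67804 True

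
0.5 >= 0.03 True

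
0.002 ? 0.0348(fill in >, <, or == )<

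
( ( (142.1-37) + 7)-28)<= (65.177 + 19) True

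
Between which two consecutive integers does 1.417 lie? 1 and 2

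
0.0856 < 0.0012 False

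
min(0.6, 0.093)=0.093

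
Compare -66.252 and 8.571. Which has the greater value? 8.571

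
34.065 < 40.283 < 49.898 True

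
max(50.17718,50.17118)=50.17718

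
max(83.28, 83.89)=83.89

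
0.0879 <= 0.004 False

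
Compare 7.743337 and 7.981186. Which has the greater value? 7.981186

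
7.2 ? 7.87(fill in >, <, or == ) <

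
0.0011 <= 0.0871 True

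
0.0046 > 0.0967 False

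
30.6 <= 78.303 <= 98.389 True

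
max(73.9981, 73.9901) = 73.9981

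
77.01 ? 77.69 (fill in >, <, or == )<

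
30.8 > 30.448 True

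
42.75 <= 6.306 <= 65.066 False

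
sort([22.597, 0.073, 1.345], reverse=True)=[22.597, 1.345, 0.073]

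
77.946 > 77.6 True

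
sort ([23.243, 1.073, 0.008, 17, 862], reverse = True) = [862, 23.243, 17, 1.073, 0.008]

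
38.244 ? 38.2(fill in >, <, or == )>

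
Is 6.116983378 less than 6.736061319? Yes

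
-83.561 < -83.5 True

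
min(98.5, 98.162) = 98.162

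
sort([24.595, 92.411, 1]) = [1, 24.595, 92.411]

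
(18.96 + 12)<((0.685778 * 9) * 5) False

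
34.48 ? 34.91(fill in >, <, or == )<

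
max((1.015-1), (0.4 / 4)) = 0.1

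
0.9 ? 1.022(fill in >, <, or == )<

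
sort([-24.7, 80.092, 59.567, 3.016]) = [-24.7, 3.016, 59.567, 80.092]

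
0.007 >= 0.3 False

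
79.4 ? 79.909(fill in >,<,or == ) <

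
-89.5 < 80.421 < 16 False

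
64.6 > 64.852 False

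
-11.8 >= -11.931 True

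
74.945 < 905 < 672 False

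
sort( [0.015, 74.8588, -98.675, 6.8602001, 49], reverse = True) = [74.8588, 49, 6.8602001, 0.015, -98.675]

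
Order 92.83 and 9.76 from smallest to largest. 9.76, 92.83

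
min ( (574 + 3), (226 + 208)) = 434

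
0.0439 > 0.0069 True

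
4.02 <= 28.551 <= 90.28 True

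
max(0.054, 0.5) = 0.5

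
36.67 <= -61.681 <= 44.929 False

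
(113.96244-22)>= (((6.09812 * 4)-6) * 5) True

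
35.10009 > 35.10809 False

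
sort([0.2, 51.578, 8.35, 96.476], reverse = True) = [96.476, 51.578, 8.35, 0.2]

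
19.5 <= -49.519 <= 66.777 False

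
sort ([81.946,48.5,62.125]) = [48.5,62.125,81.946]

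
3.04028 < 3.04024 False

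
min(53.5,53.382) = 53.382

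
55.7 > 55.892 False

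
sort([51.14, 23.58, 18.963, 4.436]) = [4.436, 18.963, 23.58, 51.14]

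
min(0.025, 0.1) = 0.025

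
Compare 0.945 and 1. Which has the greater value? 1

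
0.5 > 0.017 True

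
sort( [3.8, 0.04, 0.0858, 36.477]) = [0.04, 0.0858, 3.8, 36.477]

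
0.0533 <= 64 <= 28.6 False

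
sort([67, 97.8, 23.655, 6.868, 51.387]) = [6.868, 23.655, 51.387, 67, 97.8]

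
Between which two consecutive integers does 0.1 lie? 0 and 1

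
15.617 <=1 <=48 False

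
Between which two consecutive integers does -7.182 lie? -8 and -7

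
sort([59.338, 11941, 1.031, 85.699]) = [1.031, 59.338, 85.699, 11941]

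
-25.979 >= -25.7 False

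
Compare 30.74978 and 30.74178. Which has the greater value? 30.74978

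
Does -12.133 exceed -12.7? Yes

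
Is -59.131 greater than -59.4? Yes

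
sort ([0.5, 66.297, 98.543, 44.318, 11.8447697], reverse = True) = [98.543, 66.297, 44.318, 11.8447697, 0.5]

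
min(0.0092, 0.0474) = 0.0092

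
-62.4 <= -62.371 True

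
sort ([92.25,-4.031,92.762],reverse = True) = [92.762,92.25,-4.031]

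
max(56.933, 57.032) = 57.032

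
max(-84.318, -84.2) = -84.2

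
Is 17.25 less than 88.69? Yes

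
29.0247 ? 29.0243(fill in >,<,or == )>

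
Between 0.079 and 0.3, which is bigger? 0.3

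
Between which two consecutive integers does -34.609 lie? -35 and -34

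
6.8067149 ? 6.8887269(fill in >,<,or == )<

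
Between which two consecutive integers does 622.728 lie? 622 and 623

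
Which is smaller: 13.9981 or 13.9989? 13.9981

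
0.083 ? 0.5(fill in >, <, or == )<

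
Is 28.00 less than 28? No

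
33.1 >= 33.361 False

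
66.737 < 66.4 False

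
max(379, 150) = 379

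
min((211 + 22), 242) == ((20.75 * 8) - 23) False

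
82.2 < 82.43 True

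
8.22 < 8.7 True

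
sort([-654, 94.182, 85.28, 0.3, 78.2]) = [-654, 0.3, 78.2, 85.28, 94.182]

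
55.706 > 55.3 True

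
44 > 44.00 False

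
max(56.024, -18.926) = 56.024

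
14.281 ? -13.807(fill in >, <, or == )>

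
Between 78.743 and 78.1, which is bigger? 78.743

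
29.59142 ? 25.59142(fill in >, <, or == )>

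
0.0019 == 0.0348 False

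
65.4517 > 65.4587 False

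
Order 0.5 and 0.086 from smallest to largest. 0.086, 0.5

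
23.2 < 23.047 False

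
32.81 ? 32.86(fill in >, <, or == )<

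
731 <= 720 False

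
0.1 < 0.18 True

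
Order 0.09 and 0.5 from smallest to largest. 0.09, 0.5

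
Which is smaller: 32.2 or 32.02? 32.02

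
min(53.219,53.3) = 53.219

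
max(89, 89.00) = 89.00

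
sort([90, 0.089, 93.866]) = [0.089, 90, 93.866]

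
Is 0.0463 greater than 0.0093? Yes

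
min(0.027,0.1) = 0.027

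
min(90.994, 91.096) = 90.994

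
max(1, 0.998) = 1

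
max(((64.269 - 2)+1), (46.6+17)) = 63.6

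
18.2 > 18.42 False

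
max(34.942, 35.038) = 35.038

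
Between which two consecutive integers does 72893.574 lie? 72893 and 72894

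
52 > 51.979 True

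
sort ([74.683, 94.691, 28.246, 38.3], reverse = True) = [94.691, 74.683, 38.3, 28.246]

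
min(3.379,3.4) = 3.379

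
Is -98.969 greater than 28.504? No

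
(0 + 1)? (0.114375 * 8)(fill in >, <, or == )>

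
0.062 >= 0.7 False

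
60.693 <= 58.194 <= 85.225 False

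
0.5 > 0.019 True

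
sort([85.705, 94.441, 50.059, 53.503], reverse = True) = [94.441, 85.705, 53.503, 50.059]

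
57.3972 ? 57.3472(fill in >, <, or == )>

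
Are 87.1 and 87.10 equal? Yes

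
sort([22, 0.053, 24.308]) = [0.053, 22, 24.308]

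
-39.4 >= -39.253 False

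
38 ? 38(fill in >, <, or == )==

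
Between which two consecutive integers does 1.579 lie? 1 and 2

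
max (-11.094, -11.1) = -11.094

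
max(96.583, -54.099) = 96.583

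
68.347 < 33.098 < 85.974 False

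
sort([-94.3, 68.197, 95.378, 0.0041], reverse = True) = [95.378, 68.197, 0.0041, -94.3]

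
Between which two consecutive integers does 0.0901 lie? 0 and 1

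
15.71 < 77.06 True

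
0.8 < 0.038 False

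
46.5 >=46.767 False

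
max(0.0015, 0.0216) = 0.0216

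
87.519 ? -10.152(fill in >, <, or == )>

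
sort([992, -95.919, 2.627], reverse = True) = [992, 2.627, -95.919]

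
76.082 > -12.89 True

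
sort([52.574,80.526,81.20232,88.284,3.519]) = [3.519,52.574,80.526,81.20232,88.284]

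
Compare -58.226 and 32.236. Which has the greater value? 32.236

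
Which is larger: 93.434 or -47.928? 93.434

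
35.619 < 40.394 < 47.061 True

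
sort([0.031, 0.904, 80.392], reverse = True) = [80.392, 0.904, 0.031]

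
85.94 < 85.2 False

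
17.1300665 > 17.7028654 False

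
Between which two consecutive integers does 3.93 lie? 3 and 4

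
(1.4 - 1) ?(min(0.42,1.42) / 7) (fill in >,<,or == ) >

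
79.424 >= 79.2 True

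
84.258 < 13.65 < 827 False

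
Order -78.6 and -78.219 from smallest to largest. -78.6, -78.219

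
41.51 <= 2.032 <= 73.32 False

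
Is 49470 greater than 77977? No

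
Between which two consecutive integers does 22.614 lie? 22 and 23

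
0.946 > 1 False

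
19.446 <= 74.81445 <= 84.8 True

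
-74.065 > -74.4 True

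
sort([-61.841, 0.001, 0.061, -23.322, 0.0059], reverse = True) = [0.061, 0.0059, 0.001, -23.322, -61.841]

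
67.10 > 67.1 False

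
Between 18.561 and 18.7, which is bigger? 18.7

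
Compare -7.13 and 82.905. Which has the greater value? 82.905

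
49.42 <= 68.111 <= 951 True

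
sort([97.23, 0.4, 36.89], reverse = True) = [97.23, 36.89, 0.4]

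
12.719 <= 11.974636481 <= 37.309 False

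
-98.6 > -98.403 False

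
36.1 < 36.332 True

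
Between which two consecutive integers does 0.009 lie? 0 and 1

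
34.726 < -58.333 False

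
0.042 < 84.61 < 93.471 True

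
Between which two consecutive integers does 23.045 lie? 23 and 24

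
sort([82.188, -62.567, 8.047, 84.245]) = [-62.567, 8.047, 82.188, 84.245]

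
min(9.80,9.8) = 9.80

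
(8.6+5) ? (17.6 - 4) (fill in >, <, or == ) ==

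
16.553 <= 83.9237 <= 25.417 False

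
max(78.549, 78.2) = 78.549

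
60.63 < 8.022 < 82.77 False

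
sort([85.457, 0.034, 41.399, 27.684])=[0.034, 27.684, 41.399, 85.457]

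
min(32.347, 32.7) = 32.347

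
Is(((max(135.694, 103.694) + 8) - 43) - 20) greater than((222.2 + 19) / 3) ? Yes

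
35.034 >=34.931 True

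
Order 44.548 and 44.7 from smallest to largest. 44.548, 44.7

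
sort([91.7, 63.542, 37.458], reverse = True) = [91.7, 63.542, 37.458]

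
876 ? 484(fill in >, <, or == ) >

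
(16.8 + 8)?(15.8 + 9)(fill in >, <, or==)==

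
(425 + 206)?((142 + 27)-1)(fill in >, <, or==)>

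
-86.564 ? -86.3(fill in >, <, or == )<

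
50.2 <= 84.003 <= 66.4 False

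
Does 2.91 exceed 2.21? Yes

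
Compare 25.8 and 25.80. They are equal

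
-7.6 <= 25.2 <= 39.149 True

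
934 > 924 True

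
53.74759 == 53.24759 False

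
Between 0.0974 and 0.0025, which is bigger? 0.0974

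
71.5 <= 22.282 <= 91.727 False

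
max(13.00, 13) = 13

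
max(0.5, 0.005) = 0.5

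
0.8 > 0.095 True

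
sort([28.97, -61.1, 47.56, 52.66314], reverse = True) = [52.66314, 47.56, 28.97, -61.1]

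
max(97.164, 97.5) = 97.5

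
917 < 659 False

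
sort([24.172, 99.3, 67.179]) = [24.172, 67.179, 99.3]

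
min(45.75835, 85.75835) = 45.75835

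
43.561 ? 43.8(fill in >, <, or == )<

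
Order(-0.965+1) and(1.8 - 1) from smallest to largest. (-0.965+1), (1.8 - 1)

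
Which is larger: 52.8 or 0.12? 52.8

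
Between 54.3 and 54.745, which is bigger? 54.745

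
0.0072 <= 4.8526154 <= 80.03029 True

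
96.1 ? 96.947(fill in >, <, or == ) <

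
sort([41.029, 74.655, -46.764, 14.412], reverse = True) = [74.655, 41.029, 14.412, -46.764]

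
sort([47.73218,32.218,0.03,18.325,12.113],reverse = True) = [47.73218,32.218,18.325,12.113,0.03]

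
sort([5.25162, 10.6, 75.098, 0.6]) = [0.6, 5.25162, 10.6, 75.098]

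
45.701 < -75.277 False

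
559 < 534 False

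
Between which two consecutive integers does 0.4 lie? 0 and 1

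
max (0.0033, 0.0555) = 0.0555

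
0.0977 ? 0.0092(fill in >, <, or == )>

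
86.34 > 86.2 True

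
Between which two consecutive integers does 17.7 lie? 17 and 18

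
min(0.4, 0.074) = 0.074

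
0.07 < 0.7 True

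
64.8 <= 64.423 False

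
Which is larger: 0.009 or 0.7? 0.7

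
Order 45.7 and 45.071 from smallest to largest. 45.071, 45.7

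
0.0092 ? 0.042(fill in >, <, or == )<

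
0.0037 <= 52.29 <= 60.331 True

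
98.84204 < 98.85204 True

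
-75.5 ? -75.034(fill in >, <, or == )<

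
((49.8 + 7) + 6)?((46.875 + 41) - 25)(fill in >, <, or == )<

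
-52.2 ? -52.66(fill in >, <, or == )>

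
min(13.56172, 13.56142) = 13.56142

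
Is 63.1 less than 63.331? Yes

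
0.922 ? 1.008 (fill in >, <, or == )<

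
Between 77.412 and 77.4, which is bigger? 77.412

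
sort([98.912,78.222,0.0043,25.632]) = [0.0043,25.632,78.222,98.912]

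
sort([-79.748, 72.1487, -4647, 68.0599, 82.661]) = [-4647, -79.748, 68.0599, 72.1487, 82.661]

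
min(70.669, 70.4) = 70.4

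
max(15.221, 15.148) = 15.221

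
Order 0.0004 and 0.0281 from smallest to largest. 0.0004, 0.0281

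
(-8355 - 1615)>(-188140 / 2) True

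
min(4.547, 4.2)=4.2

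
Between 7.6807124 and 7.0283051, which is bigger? 7.6807124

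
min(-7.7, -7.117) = -7.7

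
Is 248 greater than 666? No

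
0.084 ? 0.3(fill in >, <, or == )<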